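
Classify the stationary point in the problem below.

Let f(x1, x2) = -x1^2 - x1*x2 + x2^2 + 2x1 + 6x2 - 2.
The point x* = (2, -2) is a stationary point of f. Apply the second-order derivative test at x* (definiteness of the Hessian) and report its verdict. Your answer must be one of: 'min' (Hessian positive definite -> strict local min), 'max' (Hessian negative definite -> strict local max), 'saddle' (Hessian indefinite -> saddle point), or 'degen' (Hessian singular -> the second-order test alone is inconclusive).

Compute the Hessian H = grad^2 f:
  H = [[-2, -1], [-1, 2]]
Verify stationarity: grad f(x*) = H x* + g = (0, 0).
Eigenvalues of H: -2.2361, 2.2361.
Eigenvalues have mixed signs, so H is indefinite -> x* is a saddle point.

saddle


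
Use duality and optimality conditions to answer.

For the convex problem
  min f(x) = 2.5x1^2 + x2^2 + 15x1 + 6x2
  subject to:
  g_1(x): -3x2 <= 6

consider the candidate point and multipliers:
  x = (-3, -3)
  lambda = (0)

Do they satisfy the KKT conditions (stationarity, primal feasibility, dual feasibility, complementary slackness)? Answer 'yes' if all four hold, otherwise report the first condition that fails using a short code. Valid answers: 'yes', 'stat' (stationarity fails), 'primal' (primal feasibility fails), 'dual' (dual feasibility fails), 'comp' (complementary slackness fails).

Gradient of f: grad f(x) = Q x + c = (0, 0)
Constraint values g_i(x) = a_i^T x - b_i:
  g_1((-3, -3)) = 3
Stationarity residual: grad f(x) + sum_i lambda_i a_i = (0, 0)
  -> stationarity OK
Primal feasibility (all g_i <= 0): FAILS
Dual feasibility (all lambda_i >= 0): OK
Complementary slackness (lambda_i * g_i(x) = 0 for all i): OK

Verdict: the first failing condition is primal_feasibility -> primal.

primal


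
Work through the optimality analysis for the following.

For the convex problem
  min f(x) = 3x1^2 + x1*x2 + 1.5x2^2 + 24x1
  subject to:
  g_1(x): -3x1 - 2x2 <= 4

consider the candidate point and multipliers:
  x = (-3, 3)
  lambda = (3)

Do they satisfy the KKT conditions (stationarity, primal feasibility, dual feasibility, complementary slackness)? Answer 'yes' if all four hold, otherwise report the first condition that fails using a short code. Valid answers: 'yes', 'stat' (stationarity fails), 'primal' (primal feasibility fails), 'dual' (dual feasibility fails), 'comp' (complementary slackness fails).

Gradient of f: grad f(x) = Q x + c = (9, 6)
Constraint values g_i(x) = a_i^T x - b_i:
  g_1((-3, 3)) = -1
Stationarity residual: grad f(x) + sum_i lambda_i a_i = (0, 0)
  -> stationarity OK
Primal feasibility (all g_i <= 0): OK
Dual feasibility (all lambda_i >= 0): OK
Complementary slackness (lambda_i * g_i(x) = 0 for all i): FAILS

Verdict: the first failing condition is complementary_slackness -> comp.

comp


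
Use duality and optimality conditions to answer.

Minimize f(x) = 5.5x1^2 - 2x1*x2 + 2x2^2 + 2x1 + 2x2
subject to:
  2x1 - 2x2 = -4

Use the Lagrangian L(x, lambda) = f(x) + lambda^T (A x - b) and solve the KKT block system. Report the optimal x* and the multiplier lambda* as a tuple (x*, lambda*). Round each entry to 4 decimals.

Form the Lagrangian:
  L(x, lambda) = (1/2) x^T Q x + c^T x + lambda^T (A x - b)
Stationarity (grad_x L = 0): Q x + c + A^T lambda = 0.
Primal feasibility: A x = b.

This gives the KKT block system:
  [ Q   A^T ] [ x     ]   [-c ]
  [ A    0  ] [ lambda ] = [ b ]

Solving the linear system:
  x*      = (-0.7273, 1.2727)
  lambda* = (4.2727)
  f(x*)   = 9.0909

x* = (-0.7273, 1.2727), lambda* = (4.2727)


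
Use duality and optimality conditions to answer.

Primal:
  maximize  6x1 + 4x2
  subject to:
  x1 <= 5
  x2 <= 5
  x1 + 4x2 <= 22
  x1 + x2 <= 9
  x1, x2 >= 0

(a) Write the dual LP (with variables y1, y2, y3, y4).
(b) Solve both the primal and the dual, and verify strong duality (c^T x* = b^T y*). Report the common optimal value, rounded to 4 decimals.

The standard primal-dual pair for 'max c^T x s.t. A x <= b, x >= 0' is:
  Dual:  min b^T y  s.t.  A^T y >= c,  y >= 0.

So the dual LP is:
  minimize  5y1 + 5y2 + 22y3 + 9y4
  subject to:
    y1 + y3 + y4 >= 6
    y2 + 4y3 + y4 >= 4
    y1, y2, y3, y4 >= 0

Solving the primal: x* = (5, 4).
  primal value c^T x* = 46.
Solving the dual: y* = (2, 0, 0, 4).
  dual value b^T y* = 46.
Strong duality: c^T x* = b^T y*. Confirmed.

46


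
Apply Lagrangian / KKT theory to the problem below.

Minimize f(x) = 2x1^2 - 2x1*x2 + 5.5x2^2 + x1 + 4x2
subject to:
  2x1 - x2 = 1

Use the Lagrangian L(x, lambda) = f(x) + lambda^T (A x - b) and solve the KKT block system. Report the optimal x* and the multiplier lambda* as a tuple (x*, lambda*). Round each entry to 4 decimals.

Form the Lagrangian:
  L(x, lambda) = (1/2) x^T Q x + c^T x + lambda^T (A x - b)
Stationarity (grad_x L = 0): Q x + c + A^T lambda = 0.
Primal feasibility: A x = b.

This gives the KKT block system:
  [ Q   A^T ] [ x     ]   [-c ]
  [ A    0  ] [ lambda ] = [ b ]

Solving the linear system:
  x*      = (0.275, -0.45)
  lambda* = (-1.5)
  f(x*)   = -0.0125

x* = (0.275, -0.45), lambda* = (-1.5)


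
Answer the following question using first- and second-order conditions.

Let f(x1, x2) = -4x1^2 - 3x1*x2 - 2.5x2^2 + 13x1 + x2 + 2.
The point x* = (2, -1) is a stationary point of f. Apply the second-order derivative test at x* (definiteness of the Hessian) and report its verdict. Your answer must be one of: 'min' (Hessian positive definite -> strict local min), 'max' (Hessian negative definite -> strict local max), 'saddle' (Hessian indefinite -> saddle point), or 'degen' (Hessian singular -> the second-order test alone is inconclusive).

Compute the Hessian H = grad^2 f:
  H = [[-8, -3], [-3, -5]]
Verify stationarity: grad f(x*) = H x* + g = (0, 0).
Eigenvalues of H: -9.8541, -3.1459.
Both eigenvalues < 0, so H is negative definite -> x* is a strict local max.

max


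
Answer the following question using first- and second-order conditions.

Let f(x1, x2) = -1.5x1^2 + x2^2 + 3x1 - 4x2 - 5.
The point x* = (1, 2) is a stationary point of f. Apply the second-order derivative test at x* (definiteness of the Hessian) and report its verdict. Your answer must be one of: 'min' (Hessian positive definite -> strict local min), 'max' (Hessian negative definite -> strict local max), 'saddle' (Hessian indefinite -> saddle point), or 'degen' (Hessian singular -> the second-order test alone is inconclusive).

Compute the Hessian H = grad^2 f:
  H = [[-3, 0], [0, 2]]
Verify stationarity: grad f(x*) = H x* + g = (0, 0).
Eigenvalues of H: -3, 2.
Eigenvalues have mixed signs, so H is indefinite -> x* is a saddle point.

saddle


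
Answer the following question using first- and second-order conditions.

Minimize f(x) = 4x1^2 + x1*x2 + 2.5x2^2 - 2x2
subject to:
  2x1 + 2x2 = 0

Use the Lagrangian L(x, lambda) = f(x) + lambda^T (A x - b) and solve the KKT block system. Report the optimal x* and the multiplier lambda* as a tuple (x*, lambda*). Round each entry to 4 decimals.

Form the Lagrangian:
  L(x, lambda) = (1/2) x^T Q x + c^T x + lambda^T (A x - b)
Stationarity (grad_x L = 0): Q x + c + A^T lambda = 0.
Primal feasibility: A x = b.

This gives the KKT block system:
  [ Q   A^T ] [ x     ]   [-c ]
  [ A    0  ] [ lambda ] = [ b ]

Solving the linear system:
  x*      = (-0.1818, 0.1818)
  lambda* = (0.6364)
  f(x*)   = -0.1818

x* = (-0.1818, 0.1818), lambda* = (0.6364)


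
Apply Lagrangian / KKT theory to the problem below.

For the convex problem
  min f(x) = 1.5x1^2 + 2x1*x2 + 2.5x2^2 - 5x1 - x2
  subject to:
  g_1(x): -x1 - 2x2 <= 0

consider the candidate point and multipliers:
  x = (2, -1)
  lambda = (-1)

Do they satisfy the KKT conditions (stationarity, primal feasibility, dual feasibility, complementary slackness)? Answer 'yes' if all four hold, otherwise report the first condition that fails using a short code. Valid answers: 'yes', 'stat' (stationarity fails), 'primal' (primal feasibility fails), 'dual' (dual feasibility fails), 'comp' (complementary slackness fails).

Gradient of f: grad f(x) = Q x + c = (-1, -2)
Constraint values g_i(x) = a_i^T x - b_i:
  g_1((2, -1)) = 0
Stationarity residual: grad f(x) + sum_i lambda_i a_i = (0, 0)
  -> stationarity OK
Primal feasibility (all g_i <= 0): OK
Dual feasibility (all lambda_i >= 0): FAILS
Complementary slackness (lambda_i * g_i(x) = 0 for all i): OK

Verdict: the first failing condition is dual_feasibility -> dual.

dual


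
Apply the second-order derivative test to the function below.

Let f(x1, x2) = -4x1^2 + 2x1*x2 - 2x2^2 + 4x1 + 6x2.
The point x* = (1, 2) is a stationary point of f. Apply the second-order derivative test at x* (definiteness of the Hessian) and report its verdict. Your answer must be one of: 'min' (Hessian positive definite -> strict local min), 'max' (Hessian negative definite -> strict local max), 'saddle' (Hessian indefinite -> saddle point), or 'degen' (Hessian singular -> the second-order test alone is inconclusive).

Compute the Hessian H = grad^2 f:
  H = [[-8, 2], [2, -4]]
Verify stationarity: grad f(x*) = H x* + g = (0, 0).
Eigenvalues of H: -8.8284, -3.1716.
Both eigenvalues < 0, so H is negative definite -> x* is a strict local max.

max


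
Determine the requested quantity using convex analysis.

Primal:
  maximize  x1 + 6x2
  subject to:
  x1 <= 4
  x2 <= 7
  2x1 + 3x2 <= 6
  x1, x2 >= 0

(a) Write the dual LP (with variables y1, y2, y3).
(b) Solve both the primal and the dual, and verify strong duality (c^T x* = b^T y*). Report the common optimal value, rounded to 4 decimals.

The standard primal-dual pair for 'max c^T x s.t. A x <= b, x >= 0' is:
  Dual:  min b^T y  s.t.  A^T y >= c,  y >= 0.

So the dual LP is:
  minimize  4y1 + 7y2 + 6y3
  subject to:
    y1 + 2y3 >= 1
    y2 + 3y3 >= 6
    y1, y2, y3 >= 0

Solving the primal: x* = (0, 2).
  primal value c^T x* = 12.
Solving the dual: y* = (0, 0, 2).
  dual value b^T y* = 12.
Strong duality: c^T x* = b^T y*. Confirmed.

12


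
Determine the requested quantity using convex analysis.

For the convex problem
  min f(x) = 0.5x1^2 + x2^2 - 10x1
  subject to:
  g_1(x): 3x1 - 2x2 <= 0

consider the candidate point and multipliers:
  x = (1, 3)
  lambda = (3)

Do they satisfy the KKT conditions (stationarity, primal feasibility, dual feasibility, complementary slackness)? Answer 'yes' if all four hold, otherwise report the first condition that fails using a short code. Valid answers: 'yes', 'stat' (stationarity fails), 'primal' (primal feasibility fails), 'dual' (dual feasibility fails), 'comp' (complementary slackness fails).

Gradient of f: grad f(x) = Q x + c = (-9, 6)
Constraint values g_i(x) = a_i^T x - b_i:
  g_1((1, 3)) = -3
Stationarity residual: grad f(x) + sum_i lambda_i a_i = (0, 0)
  -> stationarity OK
Primal feasibility (all g_i <= 0): OK
Dual feasibility (all lambda_i >= 0): OK
Complementary slackness (lambda_i * g_i(x) = 0 for all i): FAILS

Verdict: the first failing condition is complementary_slackness -> comp.

comp


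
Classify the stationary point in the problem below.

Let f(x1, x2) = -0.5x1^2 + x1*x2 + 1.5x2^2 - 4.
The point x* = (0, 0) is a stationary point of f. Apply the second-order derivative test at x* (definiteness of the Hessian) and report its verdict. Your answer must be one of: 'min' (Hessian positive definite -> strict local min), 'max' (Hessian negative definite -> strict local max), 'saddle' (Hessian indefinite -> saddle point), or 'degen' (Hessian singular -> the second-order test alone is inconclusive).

Compute the Hessian H = grad^2 f:
  H = [[-1, 1], [1, 3]]
Verify stationarity: grad f(x*) = H x* + g = (0, 0).
Eigenvalues of H: -1.2361, 3.2361.
Eigenvalues have mixed signs, so H is indefinite -> x* is a saddle point.

saddle


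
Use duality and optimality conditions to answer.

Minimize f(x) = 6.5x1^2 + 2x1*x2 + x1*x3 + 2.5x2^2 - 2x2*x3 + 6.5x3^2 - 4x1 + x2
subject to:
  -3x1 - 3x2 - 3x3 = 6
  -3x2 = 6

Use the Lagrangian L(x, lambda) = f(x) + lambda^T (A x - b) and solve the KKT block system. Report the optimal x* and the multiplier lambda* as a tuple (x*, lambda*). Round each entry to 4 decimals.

Form the Lagrangian:
  L(x, lambda) = (1/2) x^T Q x + c^T x + lambda^T (A x - b)
Stationarity (grad_x L = 0): Q x + c + A^T lambda = 0.
Primal feasibility: A x = b.

This gives the KKT block system:
  [ Q   A^T ] [ x     ]   [-c ]
  [ A    0  ] [ lambda ] = [ b ]

Solving the linear system:
  x*      = (0.5, -2, -0.5)
  lambda* = (-0.6667, -1.6667)
  f(x*)   = 5

x* = (0.5, -2, -0.5), lambda* = (-0.6667, -1.6667)


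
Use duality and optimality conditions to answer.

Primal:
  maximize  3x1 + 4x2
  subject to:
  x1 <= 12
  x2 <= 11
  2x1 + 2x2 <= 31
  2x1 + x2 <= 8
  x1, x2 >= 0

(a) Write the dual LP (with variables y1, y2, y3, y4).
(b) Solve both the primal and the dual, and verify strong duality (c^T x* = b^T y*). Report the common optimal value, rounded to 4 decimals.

The standard primal-dual pair for 'max c^T x s.t. A x <= b, x >= 0' is:
  Dual:  min b^T y  s.t.  A^T y >= c,  y >= 0.

So the dual LP is:
  minimize  12y1 + 11y2 + 31y3 + 8y4
  subject to:
    y1 + 2y3 + 2y4 >= 3
    y2 + 2y3 + y4 >= 4
    y1, y2, y3, y4 >= 0

Solving the primal: x* = (0, 8).
  primal value c^T x* = 32.
Solving the dual: y* = (0, 0, 0, 4).
  dual value b^T y* = 32.
Strong duality: c^T x* = b^T y*. Confirmed.

32


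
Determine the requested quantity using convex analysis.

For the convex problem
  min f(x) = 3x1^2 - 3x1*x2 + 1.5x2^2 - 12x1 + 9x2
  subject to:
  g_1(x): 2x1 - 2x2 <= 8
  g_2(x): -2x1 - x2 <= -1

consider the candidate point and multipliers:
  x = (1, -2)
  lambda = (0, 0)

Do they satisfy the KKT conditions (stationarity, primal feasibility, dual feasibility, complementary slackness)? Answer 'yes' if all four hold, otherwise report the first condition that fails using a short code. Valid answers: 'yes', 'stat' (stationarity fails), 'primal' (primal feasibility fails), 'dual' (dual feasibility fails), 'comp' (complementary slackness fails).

Gradient of f: grad f(x) = Q x + c = (0, 0)
Constraint values g_i(x) = a_i^T x - b_i:
  g_1((1, -2)) = -2
  g_2((1, -2)) = 1
Stationarity residual: grad f(x) + sum_i lambda_i a_i = (0, 0)
  -> stationarity OK
Primal feasibility (all g_i <= 0): FAILS
Dual feasibility (all lambda_i >= 0): OK
Complementary slackness (lambda_i * g_i(x) = 0 for all i): OK

Verdict: the first failing condition is primal_feasibility -> primal.

primal


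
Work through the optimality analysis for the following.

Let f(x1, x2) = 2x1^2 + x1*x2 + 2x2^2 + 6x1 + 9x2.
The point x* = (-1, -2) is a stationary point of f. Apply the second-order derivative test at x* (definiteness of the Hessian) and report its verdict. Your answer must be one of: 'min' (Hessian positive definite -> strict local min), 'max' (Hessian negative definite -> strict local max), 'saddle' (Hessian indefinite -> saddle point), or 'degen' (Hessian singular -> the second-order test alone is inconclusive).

Compute the Hessian H = grad^2 f:
  H = [[4, 1], [1, 4]]
Verify stationarity: grad f(x*) = H x* + g = (0, 0).
Eigenvalues of H: 3, 5.
Both eigenvalues > 0, so H is positive definite -> x* is a strict local min.

min


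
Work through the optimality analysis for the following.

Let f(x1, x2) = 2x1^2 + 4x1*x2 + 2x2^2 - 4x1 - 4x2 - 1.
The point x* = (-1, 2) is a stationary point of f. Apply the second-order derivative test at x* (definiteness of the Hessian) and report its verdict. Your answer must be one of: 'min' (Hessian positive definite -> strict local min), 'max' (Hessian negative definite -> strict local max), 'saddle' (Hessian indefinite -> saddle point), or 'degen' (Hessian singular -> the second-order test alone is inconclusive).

Compute the Hessian H = grad^2 f:
  H = [[4, 4], [4, 4]]
Verify stationarity: grad f(x*) = H x* + g = (0, 0).
Eigenvalues of H: 0, 8.
H has a zero eigenvalue (singular; positive semidefinite but not definite), so H is neither positive definite, negative definite, nor indefinite. The second-order test alone is inconclusive -> degen.
(Indeed, f is constant along the null direction of H through x*, so x* is not a strict local extremum.)

degen


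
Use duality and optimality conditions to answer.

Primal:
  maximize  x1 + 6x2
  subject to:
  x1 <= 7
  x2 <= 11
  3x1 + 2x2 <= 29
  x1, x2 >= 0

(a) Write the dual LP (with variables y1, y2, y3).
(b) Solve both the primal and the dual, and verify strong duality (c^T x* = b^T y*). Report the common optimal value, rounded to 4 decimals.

The standard primal-dual pair for 'max c^T x s.t. A x <= b, x >= 0' is:
  Dual:  min b^T y  s.t.  A^T y >= c,  y >= 0.

So the dual LP is:
  minimize  7y1 + 11y2 + 29y3
  subject to:
    y1 + 3y3 >= 1
    y2 + 2y3 >= 6
    y1, y2, y3 >= 0

Solving the primal: x* = (2.3333, 11).
  primal value c^T x* = 68.3333.
Solving the dual: y* = (0, 5.3333, 0.3333).
  dual value b^T y* = 68.3333.
Strong duality: c^T x* = b^T y*. Confirmed.

68.3333


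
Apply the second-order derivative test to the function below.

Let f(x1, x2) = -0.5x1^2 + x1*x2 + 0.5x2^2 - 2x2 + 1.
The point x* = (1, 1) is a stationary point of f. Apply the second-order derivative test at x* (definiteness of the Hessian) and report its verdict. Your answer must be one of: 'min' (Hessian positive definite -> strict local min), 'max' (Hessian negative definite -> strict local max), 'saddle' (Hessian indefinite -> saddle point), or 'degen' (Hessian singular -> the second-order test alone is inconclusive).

Compute the Hessian H = grad^2 f:
  H = [[-1, 1], [1, 1]]
Verify stationarity: grad f(x*) = H x* + g = (0, 0).
Eigenvalues of H: -1.4142, 1.4142.
Eigenvalues have mixed signs, so H is indefinite -> x* is a saddle point.

saddle


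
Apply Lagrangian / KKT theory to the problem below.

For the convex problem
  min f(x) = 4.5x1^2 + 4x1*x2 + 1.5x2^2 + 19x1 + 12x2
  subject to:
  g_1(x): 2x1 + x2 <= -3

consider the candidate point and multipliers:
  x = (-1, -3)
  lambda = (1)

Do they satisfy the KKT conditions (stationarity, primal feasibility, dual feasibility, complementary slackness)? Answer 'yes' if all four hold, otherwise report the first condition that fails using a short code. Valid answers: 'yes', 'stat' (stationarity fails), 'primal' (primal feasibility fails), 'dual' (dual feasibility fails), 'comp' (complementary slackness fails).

Gradient of f: grad f(x) = Q x + c = (-2, -1)
Constraint values g_i(x) = a_i^T x - b_i:
  g_1((-1, -3)) = -2
Stationarity residual: grad f(x) + sum_i lambda_i a_i = (0, 0)
  -> stationarity OK
Primal feasibility (all g_i <= 0): OK
Dual feasibility (all lambda_i >= 0): OK
Complementary slackness (lambda_i * g_i(x) = 0 for all i): FAILS

Verdict: the first failing condition is complementary_slackness -> comp.

comp


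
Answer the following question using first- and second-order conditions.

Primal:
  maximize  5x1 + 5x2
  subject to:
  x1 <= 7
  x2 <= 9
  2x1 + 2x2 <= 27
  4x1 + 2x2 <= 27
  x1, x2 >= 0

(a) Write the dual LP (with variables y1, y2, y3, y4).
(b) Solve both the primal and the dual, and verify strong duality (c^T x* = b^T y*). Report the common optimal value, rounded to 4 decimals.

The standard primal-dual pair for 'max c^T x s.t. A x <= b, x >= 0' is:
  Dual:  min b^T y  s.t.  A^T y >= c,  y >= 0.

So the dual LP is:
  minimize  7y1 + 9y2 + 27y3 + 27y4
  subject to:
    y1 + 2y3 + 4y4 >= 5
    y2 + 2y3 + 2y4 >= 5
    y1, y2, y3, y4 >= 0

Solving the primal: x* = (2.25, 9).
  primal value c^T x* = 56.25.
Solving the dual: y* = (0, 2.5, 0, 1.25).
  dual value b^T y* = 56.25.
Strong duality: c^T x* = b^T y*. Confirmed.

56.25


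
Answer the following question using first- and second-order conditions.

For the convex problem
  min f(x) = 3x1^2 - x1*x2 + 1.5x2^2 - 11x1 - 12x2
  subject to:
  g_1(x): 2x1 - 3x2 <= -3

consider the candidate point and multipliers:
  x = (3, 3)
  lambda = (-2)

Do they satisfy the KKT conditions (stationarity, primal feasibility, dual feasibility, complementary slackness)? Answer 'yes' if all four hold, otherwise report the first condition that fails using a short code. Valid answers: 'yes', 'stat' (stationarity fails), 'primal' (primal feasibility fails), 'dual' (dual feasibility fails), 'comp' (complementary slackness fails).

Gradient of f: grad f(x) = Q x + c = (4, -6)
Constraint values g_i(x) = a_i^T x - b_i:
  g_1((3, 3)) = 0
Stationarity residual: grad f(x) + sum_i lambda_i a_i = (0, 0)
  -> stationarity OK
Primal feasibility (all g_i <= 0): OK
Dual feasibility (all lambda_i >= 0): FAILS
Complementary slackness (lambda_i * g_i(x) = 0 for all i): OK

Verdict: the first failing condition is dual_feasibility -> dual.

dual


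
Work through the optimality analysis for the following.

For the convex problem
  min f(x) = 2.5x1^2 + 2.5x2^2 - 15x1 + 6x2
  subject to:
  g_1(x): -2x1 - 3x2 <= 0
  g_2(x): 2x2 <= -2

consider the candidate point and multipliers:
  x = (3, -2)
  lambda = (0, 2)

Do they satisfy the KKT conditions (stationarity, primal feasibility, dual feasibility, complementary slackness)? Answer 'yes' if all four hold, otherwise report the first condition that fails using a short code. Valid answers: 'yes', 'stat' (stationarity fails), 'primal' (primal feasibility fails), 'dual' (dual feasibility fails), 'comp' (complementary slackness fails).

Gradient of f: grad f(x) = Q x + c = (0, -4)
Constraint values g_i(x) = a_i^T x - b_i:
  g_1((3, -2)) = 0
  g_2((3, -2)) = -2
Stationarity residual: grad f(x) + sum_i lambda_i a_i = (0, 0)
  -> stationarity OK
Primal feasibility (all g_i <= 0): OK
Dual feasibility (all lambda_i >= 0): OK
Complementary slackness (lambda_i * g_i(x) = 0 for all i): FAILS

Verdict: the first failing condition is complementary_slackness -> comp.

comp


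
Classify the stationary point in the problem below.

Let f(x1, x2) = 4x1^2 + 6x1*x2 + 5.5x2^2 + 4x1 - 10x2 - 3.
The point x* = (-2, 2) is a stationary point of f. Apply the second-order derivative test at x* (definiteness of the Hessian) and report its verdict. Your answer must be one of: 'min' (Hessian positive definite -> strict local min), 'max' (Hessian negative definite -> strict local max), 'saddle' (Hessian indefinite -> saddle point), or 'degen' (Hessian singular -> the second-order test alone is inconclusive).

Compute the Hessian H = grad^2 f:
  H = [[8, 6], [6, 11]]
Verify stationarity: grad f(x*) = H x* + g = (0, 0).
Eigenvalues of H: 3.3153, 15.6847.
Both eigenvalues > 0, so H is positive definite -> x* is a strict local min.

min


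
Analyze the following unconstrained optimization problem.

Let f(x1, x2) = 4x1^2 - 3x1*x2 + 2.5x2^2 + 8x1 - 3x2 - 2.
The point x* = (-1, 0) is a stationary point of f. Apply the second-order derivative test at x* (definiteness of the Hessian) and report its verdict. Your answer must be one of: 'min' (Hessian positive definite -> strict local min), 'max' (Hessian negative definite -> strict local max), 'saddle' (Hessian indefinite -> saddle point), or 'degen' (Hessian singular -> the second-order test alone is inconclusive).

Compute the Hessian H = grad^2 f:
  H = [[8, -3], [-3, 5]]
Verify stationarity: grad f(x*) = H x* + g = (0, 0).
Eigenvalues of H: 3.1459, 9.8541.
Both eigenvalues > 0, so H is positive definite -> x* is a strict local min.

min


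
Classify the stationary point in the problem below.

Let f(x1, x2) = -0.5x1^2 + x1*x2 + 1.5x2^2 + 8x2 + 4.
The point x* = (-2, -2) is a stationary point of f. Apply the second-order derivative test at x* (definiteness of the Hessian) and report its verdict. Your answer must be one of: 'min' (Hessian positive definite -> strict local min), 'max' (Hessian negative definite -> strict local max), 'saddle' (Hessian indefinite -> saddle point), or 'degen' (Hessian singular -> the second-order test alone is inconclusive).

Compute the Hessian H = grad^2 f:
  H = [[-1, 1], [1, 3]]
Verify stationarity: grad f(x*) = H x* + g = (0, 0).
Eigenvalues of H: -1.2361, 3.2361.
Eigenvalues have mixed signs, so H is indefinite -> x* is a saddle point.

saddle


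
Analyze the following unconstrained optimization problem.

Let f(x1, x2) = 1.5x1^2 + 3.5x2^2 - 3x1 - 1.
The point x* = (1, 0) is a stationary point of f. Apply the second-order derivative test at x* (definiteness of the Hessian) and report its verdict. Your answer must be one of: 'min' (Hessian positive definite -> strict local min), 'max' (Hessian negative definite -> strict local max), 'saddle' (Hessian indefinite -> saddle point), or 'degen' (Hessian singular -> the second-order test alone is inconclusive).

Compute the Hessian H = grad^2 f:
  H = [[3, 0], [0, 7]]
Verify stationarity: grad f(x*) = H x* + g = (0, 0).
Eigenvalues of H: 3, 7.
Both eigenvalues > 0, so H is positive definite -> x* is a strict local min.

min


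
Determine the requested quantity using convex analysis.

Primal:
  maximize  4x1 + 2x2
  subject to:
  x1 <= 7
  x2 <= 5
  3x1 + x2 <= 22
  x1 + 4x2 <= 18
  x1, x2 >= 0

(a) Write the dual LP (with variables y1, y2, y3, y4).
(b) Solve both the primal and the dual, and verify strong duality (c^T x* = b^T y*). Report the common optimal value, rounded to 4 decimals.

The standard primal-dual pair for 'max c^T x s.t. A x <= b, x >= 0' is:
  Dual:  min b^T y  s.t.  A^T y >= c,  y >= 0.

So the dual LP is:
  minimize  7y1 + 5y2 + 22y3 + 18y4
  subject to:
    y1 + 3y3 + y4 >= 4
    y2 + y3 + 4y4 >= 2
    y1, y2, y3, y4 >= 0

Solving the primal: x* = (6.3636, 2.9091).
  primal value c^T x* = 31.2727.
Solving the dual: y* = (0, 0, 1.2727, 0.1818).
  dual value b^T y* = 31.2727.
Strong duality: c^T x* = b^T y*. Confirmed.

31.2727


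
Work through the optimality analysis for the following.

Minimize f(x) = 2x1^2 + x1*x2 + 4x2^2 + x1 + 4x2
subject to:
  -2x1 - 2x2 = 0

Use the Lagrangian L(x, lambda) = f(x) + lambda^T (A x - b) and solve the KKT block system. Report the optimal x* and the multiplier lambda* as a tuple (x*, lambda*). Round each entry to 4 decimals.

Form the Lagrangian:
  L(x, lambda) = (1/2) x^T Q x + c^T x + lambda^T (A x - b)
Stationarity (grad_x L = 0): Q x + c + A^T lambda = 0.
Primal feasibility: A x = b.

This gives the KKT block system:
  [ Q   A^T ] [ x     ]   [-c ]
  [ A    0  ] [ lambda ] = [ b ]

Solving the linear system:
  x*      = (0.3, -0.3)
  lambda* = (0.95)
  f(x*)   = -0.45

x* = (0.3, -0.3), lambda* = (0.95)


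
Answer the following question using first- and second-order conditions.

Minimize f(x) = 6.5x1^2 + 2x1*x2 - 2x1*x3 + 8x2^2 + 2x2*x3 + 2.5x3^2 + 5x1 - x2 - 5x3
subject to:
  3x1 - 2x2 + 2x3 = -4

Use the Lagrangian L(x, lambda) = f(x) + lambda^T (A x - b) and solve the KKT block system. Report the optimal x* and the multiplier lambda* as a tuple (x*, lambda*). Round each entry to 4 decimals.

Form the Lagrangian:
  L(x, lambda) = (1/2) x^T Q x + c^T x + lambda^T (A x - b)
Stationarity (grad_x L = 0): Q x + c + A^T lambda = 0.
Primal feasibility: A x = b.

This gives the KKT block system:
  [ Q   A^T ] [ x     ]   [-c ]
  [ A    0  ] [ lambda ] = [ b ]

Solving the linear system:
  x*      = (-0.894, 0.4245, -0.2345)
  lambda* = (1.7678)
  f(x*)   = 1.6747

x* = (-0.894, 0.4245, -0.2345), lambda* = (1.7678)


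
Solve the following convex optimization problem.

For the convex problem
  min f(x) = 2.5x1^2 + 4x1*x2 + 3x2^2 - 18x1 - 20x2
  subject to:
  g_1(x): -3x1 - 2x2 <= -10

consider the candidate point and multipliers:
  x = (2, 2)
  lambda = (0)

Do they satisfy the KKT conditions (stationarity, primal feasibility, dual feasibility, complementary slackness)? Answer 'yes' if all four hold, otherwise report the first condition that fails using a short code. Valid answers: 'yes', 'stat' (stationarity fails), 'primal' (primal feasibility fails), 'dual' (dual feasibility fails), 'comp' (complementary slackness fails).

Gradient of f: grad f(x) = Q x + c = (0, 0)
Constraint values g_i(x) = a_i^T x - b_i:
  g_1((2, 2)) = 0
Stationarity residual: grad f(x) + sum_i lambda_i a_i = (0, 0)
  -> stationarity OK
Primal feasibility (all g_i <= 0): OK
Dual feasibility (all lambda_i >= 0): OK
Complementary slackness (lambda_i * g_i(x) = 0 for all i): OK

Verdict: yes, KKT holds.

yes


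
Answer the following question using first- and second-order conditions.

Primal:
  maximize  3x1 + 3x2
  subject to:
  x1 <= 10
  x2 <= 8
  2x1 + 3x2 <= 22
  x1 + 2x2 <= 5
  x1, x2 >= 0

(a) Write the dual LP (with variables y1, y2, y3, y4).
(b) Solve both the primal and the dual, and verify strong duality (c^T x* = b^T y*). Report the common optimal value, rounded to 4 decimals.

The standard primal-dual pair for 'max c^T x s.t. A x <= b, x >= 0' is:
  Dual:  min b^T y  s.t.  A^T y >= c,  y >= 0.

So the dual LP is:
  minimize  10y1 + 8y2 + 22y3 + 5y4
  subject to:
    y1 + 2y3 + y4 >= 3
    y2 + 3y3 + 2y4 >= 3
    y1, y2, y3, y4 >= 0

Solving the primal: x* = (5, 0).
  primal value c^T x* = 15.
Solving the dual: y* = (0, 0, 0, 3).
  dual value b^T y* = 15.
Strong duality: c^T x* = b^T y*. Confirmed.

15


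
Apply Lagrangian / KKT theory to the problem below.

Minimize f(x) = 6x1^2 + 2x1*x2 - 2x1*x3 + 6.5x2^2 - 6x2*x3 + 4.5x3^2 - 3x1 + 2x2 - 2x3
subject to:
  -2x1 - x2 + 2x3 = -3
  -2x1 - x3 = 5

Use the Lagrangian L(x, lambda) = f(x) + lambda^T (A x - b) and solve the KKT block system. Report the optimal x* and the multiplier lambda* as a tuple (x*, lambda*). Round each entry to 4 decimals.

Form the Lagrangian:
  L(x, lambda) = (1/2) x^T Q x + c^T x + lambda^T (A x - b)
Stationarity (grad_x L = 0): Q x + c + A^T lambda = 0.
Primal feasibility: A x = b.

This gives the KKT block system:
  [ Q   A^T ] [ x     ]   [-c ]
  [ A    0  ] [ lambda ] = [ b ]

Solving the linear system:
  x*      = (-1.0028, -0.9831, -2.9944)
  lambda* = (5.1798, -10.6854)
  f(x*)   = 37.9986

x* = (-1.0028, -0.9831, -2.9944), lambda* = (5.1798, -10.6854)


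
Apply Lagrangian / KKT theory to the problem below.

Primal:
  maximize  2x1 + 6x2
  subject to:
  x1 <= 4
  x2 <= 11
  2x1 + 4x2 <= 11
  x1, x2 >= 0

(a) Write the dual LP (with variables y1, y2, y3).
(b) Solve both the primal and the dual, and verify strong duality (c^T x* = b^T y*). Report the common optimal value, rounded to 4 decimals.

The standard primal-dual pair for 'max c^T x s.t. A x <= b, x >= 0' is:
  Dual:  min b^T y  s.t.  A^T y >= c,  y >= 0.

So the dual LP is:
  minimize  4y1 + 11y2 + 11y3
  subject to:
    y1 + 2y3 >= 2
    y2 + 4y3 >= 6
    y1, y2, y3 >= 0

Solving the primal: x* = (0, 2.75).
  primal value c^T x* = 16.5.
Solving the dual: y* = (0, 0, 1.5).
  dual value b^T y* = 16.5.
Strong duality: c^T x* = b^T y*. Confirmed.

16.5


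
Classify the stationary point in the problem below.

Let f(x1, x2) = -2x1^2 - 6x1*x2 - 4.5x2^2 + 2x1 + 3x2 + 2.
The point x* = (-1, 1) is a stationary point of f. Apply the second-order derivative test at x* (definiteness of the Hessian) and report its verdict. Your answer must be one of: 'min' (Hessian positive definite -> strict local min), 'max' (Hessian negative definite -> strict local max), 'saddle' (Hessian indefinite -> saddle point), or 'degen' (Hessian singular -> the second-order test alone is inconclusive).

Compute the Hessian H = grad^2 f:
  H = [[-4, -6], [-6, -9]]
Verify stationarity: grad f(x*) = H x* + g = (0, 0).
Eigenvalues of H: -13, 0.
H has a zero eigenvalue (singular; negative semidefinite but not definite), so H is neither positive definite, negative definite, nor indefinite. The second-order test alone is inconclusive -> degen.
(Indeed, f is constant along the null direction of H through x*, so x* is not a strict local extremum.)

degen


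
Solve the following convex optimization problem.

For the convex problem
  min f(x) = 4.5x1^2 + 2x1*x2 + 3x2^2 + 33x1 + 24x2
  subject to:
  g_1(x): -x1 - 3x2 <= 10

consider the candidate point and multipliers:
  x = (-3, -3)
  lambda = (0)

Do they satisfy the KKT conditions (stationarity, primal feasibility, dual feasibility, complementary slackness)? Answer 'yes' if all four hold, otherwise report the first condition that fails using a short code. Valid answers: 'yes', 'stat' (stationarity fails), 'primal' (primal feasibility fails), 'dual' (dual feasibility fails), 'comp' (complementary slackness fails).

Gradient of f: grad f(x) = Q x + c = (0, 0)
Constraint values g_i(x) = a_i^T x - b_i:
  g_1((-3, -3)) = 2
Stationarity residual: grad f(x) + sum_i lambda_i a_i = (0, 0)
  -> stationarity OK
Primal feasibility (all g_i <= 0): FAILS
Dual feasibility (all lambda_i >= 0): OK
Complementary slackness (lambda_i * g_i(x) = 0 for all i): OK

Verdict: the first failing condition is primal_feasibility -> primal.

primal


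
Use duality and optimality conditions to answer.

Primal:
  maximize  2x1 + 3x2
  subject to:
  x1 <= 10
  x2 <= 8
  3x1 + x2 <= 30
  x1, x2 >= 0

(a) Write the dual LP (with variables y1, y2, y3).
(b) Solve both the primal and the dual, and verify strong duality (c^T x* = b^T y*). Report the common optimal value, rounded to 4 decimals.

The standard primal-dual pair for 'max c^T x s.t. A x <= b, x >= 0' is:
  Dual:  min b^T y  s.t.  A^T y >= c,  y >= 0.

So the dual LP is:
  minimize  10y1 + 8y2 + 30y3
  subject to:
    y1 + 3y3 >= 2
    y2 + y3 >= 3
    y1, y2, y3 >= 0

Solving the primal: x* = (7.3333, 8).
  primal value c^T x* = 38.6667.
Solving the dual: y* = (0, 2.3333, 0.6667).
  dual value b^T y* = 38.6667.
Strong duality: c^T x* = b^T y*. Confirmed.

38.6667


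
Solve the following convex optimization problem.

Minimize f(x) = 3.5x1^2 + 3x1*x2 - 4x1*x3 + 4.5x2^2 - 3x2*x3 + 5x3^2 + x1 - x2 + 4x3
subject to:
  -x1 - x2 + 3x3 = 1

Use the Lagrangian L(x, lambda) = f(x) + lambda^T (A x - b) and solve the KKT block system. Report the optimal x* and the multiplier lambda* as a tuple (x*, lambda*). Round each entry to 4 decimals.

Form the Lagrangian:
  L(x, lambda) = (1/2) x^T Q x + c^T x + lambda^T (A x - b)
Stationarity (grad_x L = 0): Q x + c + A^T lambda = 0.
Primal feasibility: A x = b.

This gives the KKT block system:
  [ Q   A^T ] [ x     ]   [-c ]
  [ A    0  ] [ lambda ] = [ b ]

Solving the linear system:
  x*      = (-0.3984, 0.0325, 0.2114)
  lambda* = (-2.5366)
  f(x*)   = 1.4756

x* = (-0.3984, 0.0325, 0.2114), lambda* = (-2.5366)


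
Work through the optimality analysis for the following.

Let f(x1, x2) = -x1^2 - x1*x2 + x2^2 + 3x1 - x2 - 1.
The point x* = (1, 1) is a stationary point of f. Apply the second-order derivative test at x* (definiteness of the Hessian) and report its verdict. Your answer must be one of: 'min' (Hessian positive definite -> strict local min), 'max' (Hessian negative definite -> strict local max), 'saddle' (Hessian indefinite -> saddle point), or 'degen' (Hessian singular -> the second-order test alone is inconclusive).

Compute the Hessian H = grad^2 f:
  H = [[-2, -1], [-1, 2]]
Verify stationarity: grad f(x*) = H x* + g = (0, 0).
Eigenvalues of H: -2.2361, 2.2361.
Eigenvalues have mixed signs, so H is indefinite -> x* is a saddle point.

saddle


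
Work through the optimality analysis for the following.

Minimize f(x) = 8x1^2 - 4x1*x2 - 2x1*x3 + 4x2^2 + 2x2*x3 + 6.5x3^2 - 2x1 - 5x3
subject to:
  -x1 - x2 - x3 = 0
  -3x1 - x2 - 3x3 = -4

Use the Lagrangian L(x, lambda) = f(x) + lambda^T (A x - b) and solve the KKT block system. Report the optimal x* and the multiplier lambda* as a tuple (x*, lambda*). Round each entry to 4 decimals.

Form the Lagrangian:
  L(x, lambda) = (1/2) x^T Q x + c^T x + lambda^T (A x - b)
Stationarity (grad_x L = 0): Q x + c + A^T lambda = 0.
Primal feasibility: A x = b.

This gives the KKT block system:
  [ Q   A^T ] [ x     ]   [-c ]
  [ A    0  ] [ lambda ] = [ b ]

Solving the linear system:
  x*      = (0.4545, -2, 1.5455)
  lambda* = (-27.1818, 12.4545)
  f(x*)   = 20.5909

x* = (0.4545, -2, 1.5455), lambda* = (-27.1818, 12.4545)


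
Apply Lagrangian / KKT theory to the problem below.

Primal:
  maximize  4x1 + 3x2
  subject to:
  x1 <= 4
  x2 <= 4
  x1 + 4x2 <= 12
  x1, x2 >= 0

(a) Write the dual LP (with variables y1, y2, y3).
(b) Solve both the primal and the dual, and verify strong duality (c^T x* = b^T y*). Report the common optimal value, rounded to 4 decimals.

The standard primal-dual pair for 'max c^T x s.t. A x <= b, x >= 0' is:
  Dual:  min b^T y  s.t.  A^T y >= c,  y >= 0.

So the dual LP is:
  minimize  4y1 + 4y2 + 12y3
  subject to:
    y1 + y3 >= 4
    y2 + 4y3 >= 3
    y1, y2, y3 >= 0

Solving the primal: x* = (4, 2).
  primal value c^T x* = 22.
Solving the dual: y* = (3.25, 0, 0.75).
  dual value b^T y* = 22.
Strong duality: c^T x* = b^T y*. Confirmed.

22


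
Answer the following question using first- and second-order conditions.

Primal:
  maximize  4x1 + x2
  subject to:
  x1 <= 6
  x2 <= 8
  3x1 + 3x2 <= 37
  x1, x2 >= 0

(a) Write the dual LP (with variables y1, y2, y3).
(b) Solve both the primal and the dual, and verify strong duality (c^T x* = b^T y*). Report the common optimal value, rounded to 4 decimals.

The standard primal-dual pair for 'max c^T x s.t. A x <= b, x >= 0' is:
  Dual:  min b^T y  s.t.  A^T y >= c,  y >= 0.

So the dual LP is:
  minimize  6y1 + 8y2 + 37y3
  subject to:
    y1 + 3y3 >= 4
    y2 + 3y3 >= 1
    y1, y2, y3 >= 0

Solving the primal: x* = (6, 6.3333).
  primal value c^T x* = 30.3333.
Solving the dual: y* = (3, 0, 0.3333).
  dual value b^T y* = 30.3333.
Strong duality: c^T x* = b^T y*. Confirmed.

30.3333


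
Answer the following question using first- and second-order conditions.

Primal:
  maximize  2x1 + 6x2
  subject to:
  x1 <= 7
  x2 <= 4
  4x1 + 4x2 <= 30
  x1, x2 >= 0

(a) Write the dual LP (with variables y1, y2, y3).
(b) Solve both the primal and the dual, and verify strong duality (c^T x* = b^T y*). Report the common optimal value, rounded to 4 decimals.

The standard primal-dual pair for 'max c^T x s.t. A x <= b, x >= 0' is:
  Dual:  min b^T y  s.t.  A^T y >= c,  y >= 0.

So the dual LP is:
  minimize  7y1 + 4y2 + 30y3
  subject to:
    y1 + 4y3 >= 2
    y2 + 4y3 >= 6
    y1, y2, y3 >= 0

Solving the primal: x* = (3.5, 4).
  primal value c^T x* = 31.
Solving the dual: y* = (0, 4, 0.5).
  dual value b^T y* = 31.
Strong duality: c^T x* = b^T y*. Confirmed.

31


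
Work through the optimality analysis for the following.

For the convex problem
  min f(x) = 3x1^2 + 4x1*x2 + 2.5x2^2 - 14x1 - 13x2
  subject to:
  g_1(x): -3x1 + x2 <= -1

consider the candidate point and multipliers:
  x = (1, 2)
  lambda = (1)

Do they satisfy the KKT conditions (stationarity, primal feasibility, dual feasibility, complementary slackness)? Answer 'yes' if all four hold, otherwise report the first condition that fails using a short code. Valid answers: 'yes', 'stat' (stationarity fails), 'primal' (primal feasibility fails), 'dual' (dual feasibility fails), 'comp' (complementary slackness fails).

Gradient of f: grad f(x) = Q x + c = (0, 1)
Constraint values g_i(x) = a_i^T x - b_i:
  g_1((1, 2)) = 0
Stationarity residual: grad f(x) + sum_i lambda_i a_i = (-3, 2)
  -> stationarity FAILS
Primal feasibility (all g_i <= 0): OK
Dual feasibility (all lambda_i >= 0): OK
Complementary slackness (lambda_i * g_i(x) = 0 for all i): OK

Verdict: the first failing condition is stationarity -> stat.

stat


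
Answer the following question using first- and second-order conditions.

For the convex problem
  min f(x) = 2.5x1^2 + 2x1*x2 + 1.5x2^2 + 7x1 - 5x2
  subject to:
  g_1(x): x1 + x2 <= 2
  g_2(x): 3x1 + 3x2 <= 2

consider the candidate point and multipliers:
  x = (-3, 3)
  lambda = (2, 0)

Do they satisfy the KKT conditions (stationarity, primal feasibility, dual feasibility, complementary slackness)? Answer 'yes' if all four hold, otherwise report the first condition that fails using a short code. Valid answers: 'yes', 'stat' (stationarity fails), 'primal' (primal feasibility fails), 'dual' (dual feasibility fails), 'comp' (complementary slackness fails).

Gradient of f: grad f(x) = Q x + c = (-2, -2)
Constraint values g_i(x) = a_i^T x - b_i:
  g_1((-3, 3)) = -2
  g_2((-3, 3)) = -2
Stationarity residual: grad f(x) + sum_i lambda_i a_i = (0, 0)
  -> stationarity OK
Primal feasibility (all g_i <= 0): OK
Dual feasibility (all lambda_i >= 0): OK
Complementary slackness (lambda_i * g_i(x) = 0 for all i): FAILS

Verdict: the first failing condition is complementary_slackness -> comp.

comp


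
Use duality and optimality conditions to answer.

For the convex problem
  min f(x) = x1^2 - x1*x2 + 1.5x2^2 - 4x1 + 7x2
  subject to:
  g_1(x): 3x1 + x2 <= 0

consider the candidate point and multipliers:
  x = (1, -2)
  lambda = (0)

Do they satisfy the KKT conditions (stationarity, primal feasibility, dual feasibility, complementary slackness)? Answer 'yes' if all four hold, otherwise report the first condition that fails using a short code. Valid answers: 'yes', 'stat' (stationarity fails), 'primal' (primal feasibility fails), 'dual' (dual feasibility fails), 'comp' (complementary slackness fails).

Gradient of f: grad f(x) = Q x + c = (0, 0)
Constraint values g_i(x) = a_i^T x - b_i:
  g_1((1, -2)) = 1
Stationarity residual: grad f(x) + sum_i lambda_i a_i = (0, 0)
  -> stationarity OK
Primal feasibility (all g_i <= 0): FAILS
Dual feasibility (all lambda_i >= 0): OK
Complementary slackness (lambda_i * g_i(x) = 0 for all i): OK

Verdict: the first failing condition is primal_feasibility -> primal.

primal
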